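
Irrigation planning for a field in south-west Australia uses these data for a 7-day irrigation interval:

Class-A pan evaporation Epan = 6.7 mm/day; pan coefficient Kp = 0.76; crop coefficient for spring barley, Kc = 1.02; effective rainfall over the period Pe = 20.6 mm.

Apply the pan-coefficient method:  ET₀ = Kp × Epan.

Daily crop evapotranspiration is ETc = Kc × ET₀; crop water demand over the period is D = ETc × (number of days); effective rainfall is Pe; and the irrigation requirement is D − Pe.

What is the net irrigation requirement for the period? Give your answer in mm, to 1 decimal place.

15.8 mm

ET₀ = 0.76 × 6.7 = 5.0920 mm/d
ETc = Kc × ET₀ = 1.02 × 5.0920 = 5.1938 mm/d
Crop demand D = ETc × 7 d = 5.1938 × 7 = 36.357 mm
D − Pe = 36.357 − 20.6 = 15.757 mm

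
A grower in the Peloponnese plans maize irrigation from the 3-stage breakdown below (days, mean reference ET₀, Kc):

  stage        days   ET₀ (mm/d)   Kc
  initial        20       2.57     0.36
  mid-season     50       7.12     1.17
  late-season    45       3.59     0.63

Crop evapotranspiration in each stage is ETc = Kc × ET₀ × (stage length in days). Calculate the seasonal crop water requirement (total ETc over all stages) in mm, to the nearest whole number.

537 mm

initial: 0.36 × 2.57 × 20 = 18.50 mm
mid-season: 1.17 × 7.12 × 50 = 416.52 mm
late-season: 0.63 × 3.59 × 45 = 101.78 mm
Seasonal total = 536.80 mm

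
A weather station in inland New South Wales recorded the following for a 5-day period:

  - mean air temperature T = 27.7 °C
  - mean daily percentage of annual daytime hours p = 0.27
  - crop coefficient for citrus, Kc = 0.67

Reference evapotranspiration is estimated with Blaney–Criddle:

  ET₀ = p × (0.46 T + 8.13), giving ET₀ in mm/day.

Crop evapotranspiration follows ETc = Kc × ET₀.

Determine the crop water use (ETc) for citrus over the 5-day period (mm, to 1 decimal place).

ET₀ = 0.27 × (0.46 × 27.7 + 8.13) = 0.27 × 20.872 = 5.6354 mm/d
ETc = Kc × ET₀ = 0.67 × 5.6354 = 3.7757 mm/d
Over 5 days: 3.7757 × 5 = 18.879 mm

18.9 mm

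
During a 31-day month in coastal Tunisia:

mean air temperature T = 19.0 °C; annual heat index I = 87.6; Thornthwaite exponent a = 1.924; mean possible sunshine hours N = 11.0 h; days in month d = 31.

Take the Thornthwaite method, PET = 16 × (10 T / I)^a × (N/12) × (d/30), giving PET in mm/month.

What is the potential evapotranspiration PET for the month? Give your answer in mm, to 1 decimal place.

10T/I = 10 × 19.0 / 87.6 = 2.1689
(10T/I)^a = 2.1689^1.924 = 4.4353
Uncorrected PET = 16 × 4.4353 = 70.965 mm
Correction = (N/12)(d/30) = (11.0/12)(31/30) = 0.9472
PET = 70.965 × 0.9472 = 67.218 mm/month

67.2 mm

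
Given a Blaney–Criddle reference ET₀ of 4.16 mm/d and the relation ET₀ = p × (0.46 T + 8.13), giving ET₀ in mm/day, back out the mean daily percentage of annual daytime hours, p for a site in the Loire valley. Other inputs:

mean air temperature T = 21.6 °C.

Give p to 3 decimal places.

p = ET₀ / (0.46 T + 8.13) = 4.16 / (0.46 × 21.6 + 8.13) = 4.16 / 18.066 = 0.2303

0.230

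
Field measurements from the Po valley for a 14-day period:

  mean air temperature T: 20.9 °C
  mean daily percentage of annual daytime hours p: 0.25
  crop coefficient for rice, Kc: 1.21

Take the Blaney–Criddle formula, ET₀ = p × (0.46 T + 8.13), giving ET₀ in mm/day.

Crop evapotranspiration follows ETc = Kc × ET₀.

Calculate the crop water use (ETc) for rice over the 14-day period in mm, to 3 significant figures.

75.1 mm

ET₀ = 0.25 × (0.46 × 20.9 + 8.13) = 0.25 × 17.744 = 4.4360 mm/d
ETc = Kc × ET₀ = 1.21 × 4.4360 = 5.3676 mm/d
Over 14 days: 5.3676 × 14 = 75.146 mm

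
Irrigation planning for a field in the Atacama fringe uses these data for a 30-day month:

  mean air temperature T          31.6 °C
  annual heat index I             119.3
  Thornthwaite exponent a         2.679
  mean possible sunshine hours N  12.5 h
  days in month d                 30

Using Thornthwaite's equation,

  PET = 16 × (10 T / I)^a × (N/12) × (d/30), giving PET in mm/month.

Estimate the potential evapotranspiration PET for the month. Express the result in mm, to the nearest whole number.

10T/I = 10 × 31.6 / 119.3 = 2.6488
(10T/I)^a = 2.6488^2.679 = 13.5940
Uncorrected PET = 16 × 13.5940 = 217.504 mm
Correction = (N/12)(d/30) = (12.5/12)(30/30) = 1.0417
PET = 217.504 × 1.0417 = 226.574 mm/month

227 mm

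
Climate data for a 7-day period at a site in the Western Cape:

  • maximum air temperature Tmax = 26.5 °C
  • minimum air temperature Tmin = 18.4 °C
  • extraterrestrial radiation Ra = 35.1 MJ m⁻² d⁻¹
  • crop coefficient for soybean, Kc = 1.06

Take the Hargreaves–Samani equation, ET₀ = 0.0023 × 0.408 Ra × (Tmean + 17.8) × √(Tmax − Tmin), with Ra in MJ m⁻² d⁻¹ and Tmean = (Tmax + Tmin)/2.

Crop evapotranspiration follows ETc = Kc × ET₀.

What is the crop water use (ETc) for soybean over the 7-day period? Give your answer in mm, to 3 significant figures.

28.0 mm

Tmean = (26.5 + 18.4)/2 = 22.45 °C
0.408 Ra = 0.408 × 35.1 = 14.3208 mm/d equivalent
ET₀ = 0.0023 × 14.3208 × (22.45 + 17.8) × √8.1 = 0.0023 × 14.3208 × 40.25 × 2.8460 = 3.7731 mm/d
ETc = Kc × ET₀ = 1.06 × 3.7731 = 3.9995 mm/d
Over 7 days: 3.9995 × 7 = 27.997 mm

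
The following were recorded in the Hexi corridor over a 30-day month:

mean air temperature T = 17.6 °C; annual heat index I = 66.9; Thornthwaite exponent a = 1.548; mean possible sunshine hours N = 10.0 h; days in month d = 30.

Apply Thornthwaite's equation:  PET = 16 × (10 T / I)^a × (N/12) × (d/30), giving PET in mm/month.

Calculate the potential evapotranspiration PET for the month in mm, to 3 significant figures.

10T/I = 10 × 17.6 / 66.9 = 2.6308
(10T/I)^a = 2.6308^1.548 = 4.4699
Uncorrected PET = 16 × 4.4699 = 71.518 mm
Correction = (N/12)(d/30) = (10.0/12)(30/30) = 0.8333
PET = 71.518 × 0.8333 = 59.596 mm/month

59.6 mm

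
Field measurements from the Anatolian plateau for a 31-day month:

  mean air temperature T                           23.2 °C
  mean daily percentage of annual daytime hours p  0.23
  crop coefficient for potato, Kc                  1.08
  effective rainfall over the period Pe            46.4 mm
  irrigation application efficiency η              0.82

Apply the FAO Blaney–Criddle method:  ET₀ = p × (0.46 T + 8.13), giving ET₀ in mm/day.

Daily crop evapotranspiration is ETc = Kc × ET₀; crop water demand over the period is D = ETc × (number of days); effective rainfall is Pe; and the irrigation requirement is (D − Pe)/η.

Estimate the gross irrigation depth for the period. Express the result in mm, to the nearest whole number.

ET₀ = 0.23 × (0.46 × 23.2 + 8.13) = 0.23 × 18.802 = 4.3245 mm/d
ETc = Kc × ET₀ = 1.08 × 4.3245 = 4.6705 mm/d
Crop demand D = ETc × 31 d = 4.6705 × 31 = 144.786 mm
D − Pe = 144.786 − 46.4 = 98.386 mm
Gross irrigation = 98.386 / 0.82 = 119.983 mm

120 mm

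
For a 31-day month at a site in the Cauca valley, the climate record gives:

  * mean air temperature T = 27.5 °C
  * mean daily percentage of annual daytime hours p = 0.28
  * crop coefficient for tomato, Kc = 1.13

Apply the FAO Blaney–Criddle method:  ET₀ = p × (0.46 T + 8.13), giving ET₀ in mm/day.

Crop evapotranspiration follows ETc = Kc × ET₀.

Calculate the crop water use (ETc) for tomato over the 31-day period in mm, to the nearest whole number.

ET₀ = 0.28 × (0.46 × 27.5 + 8.13) = 0.28 × 20.780 = 5.8184 mm/d
ETc = Kc × ET₀ = 1.13 × 5.8184 = 6.5748 mm/d
Over 31 days: 6.5748 × 31 = 203.819 mm

204 mm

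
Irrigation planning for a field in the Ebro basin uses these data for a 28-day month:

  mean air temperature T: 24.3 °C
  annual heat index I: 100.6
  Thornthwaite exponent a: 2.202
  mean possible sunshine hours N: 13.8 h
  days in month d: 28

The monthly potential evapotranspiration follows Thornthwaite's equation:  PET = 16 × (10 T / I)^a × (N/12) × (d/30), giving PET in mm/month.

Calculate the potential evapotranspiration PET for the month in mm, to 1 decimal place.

119.7 mm

10T/I = 10 × 24.3 / 100.6 = 2.4155
(10T/I)^a = 2.4155^2.202 = 6.9724
Uncorrected PET = 16 × 6.9724 = 111.558 mm
Correction = (N/12)(d/30) = (13.8/12)(28/30) = 1.0733
PET = 111.558 × 1.0733 = 119.735 mm/month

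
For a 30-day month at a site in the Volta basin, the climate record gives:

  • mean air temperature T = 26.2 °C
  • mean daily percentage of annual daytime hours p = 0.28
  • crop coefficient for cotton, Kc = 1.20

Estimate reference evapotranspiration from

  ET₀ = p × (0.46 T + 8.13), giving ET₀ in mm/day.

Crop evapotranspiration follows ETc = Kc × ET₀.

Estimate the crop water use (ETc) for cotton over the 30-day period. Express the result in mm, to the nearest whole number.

ET₀ = 0.28 × (0.46 × 26.2 + 8.13) = 0.28 × 20.182 = 5.6510 mm/d
ETc = Kc × ET₀ = 1.20 × 5.6510 = 6.7812 mm/d
Over 30 days: 6.7812 × 30 = 203.436 mm

203 mm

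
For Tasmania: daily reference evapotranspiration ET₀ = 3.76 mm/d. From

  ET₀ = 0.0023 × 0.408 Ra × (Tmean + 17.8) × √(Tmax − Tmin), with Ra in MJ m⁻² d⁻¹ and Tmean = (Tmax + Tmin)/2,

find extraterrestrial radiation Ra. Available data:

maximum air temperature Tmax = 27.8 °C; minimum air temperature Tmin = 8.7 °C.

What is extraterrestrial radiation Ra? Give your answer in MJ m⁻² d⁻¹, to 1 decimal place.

25.4 MJ m⁻² d⁻¹

Tmean = (27.8+8.7)/2 = 18.25 °C; ΔT = 19.1
Ra = ET₀ / [0.0023 × 0.408 × (Tmean+17.8) × √ΔT]
   = 3.76 / (0.0023 × 0.408 × 36.05 × 4.3704) = 25.432 MJ m⁻² d⁻¹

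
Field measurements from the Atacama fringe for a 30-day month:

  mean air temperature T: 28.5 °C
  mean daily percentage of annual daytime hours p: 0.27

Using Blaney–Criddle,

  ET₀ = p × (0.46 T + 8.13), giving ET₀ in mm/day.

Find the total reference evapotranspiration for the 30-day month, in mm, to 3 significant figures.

172 mm

ET₀ = 0.27 × (0.46 × 28.5 + 8.13) = 0.27 × 21.240 = 5.7348 mm/d
Monthly total = 5.7348 × 30 = 172.044 mm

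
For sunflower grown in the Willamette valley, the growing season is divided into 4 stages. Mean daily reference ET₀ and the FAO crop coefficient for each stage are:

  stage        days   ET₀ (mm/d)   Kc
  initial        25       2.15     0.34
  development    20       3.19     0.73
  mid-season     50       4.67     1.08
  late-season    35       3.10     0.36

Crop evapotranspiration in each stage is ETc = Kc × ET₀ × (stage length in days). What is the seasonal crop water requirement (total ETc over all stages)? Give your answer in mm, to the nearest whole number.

356 mm

initial: 0.34 × 2.15 × 25 = 18.28 mm
development: 0.73 × 3.19 × 20 = 46.57 mm
mid-season: 1.08 × 4.67 × 50 = 252.18 mm
late-season: 0.36 × 3.10 × 35 = 39.06 mm
Seasonal total = 356.09 mm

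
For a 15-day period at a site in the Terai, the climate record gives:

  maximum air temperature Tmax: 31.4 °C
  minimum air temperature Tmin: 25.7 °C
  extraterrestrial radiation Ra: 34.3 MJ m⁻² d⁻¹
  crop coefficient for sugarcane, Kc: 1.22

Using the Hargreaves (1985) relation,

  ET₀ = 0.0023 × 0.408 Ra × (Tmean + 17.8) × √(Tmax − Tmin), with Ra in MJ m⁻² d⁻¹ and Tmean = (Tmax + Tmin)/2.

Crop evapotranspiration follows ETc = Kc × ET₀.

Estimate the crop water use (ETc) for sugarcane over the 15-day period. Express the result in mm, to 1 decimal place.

65.2 mm

Tmean = (31.4 + 25.7)/2 = 28.55 °C
0.408 Ra = 0.408 × 34.3 = 13.9944 mm/d equivalent
ET₀ = 0.0023 × 13.9944 × (28.55 + 17.8) × √5.7 = 0.0023 × 13.9944 × 46.35 × 2.3875 = 3.5618 mm/d
ETc = Kc × ET₀ = 1.22 × 3.5618 = 4.3454 mm/d
Over 15 days: 4.3454 × 15 = 65.181 mm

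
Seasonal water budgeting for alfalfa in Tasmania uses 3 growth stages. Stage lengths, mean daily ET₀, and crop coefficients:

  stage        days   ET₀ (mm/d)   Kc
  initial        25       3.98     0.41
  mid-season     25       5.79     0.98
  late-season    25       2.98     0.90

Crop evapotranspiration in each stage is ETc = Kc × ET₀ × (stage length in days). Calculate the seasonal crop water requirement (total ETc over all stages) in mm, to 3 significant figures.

250 mm

initial: 0.41 × 3.98 × 25 = 40.80 mm
mid-season: 0.98 × 5.79 × 25 = 141.86 mm
late-season: 0.90 × 2.98 × 25 = 67.05 mm
Seasonal total = 249.71 mm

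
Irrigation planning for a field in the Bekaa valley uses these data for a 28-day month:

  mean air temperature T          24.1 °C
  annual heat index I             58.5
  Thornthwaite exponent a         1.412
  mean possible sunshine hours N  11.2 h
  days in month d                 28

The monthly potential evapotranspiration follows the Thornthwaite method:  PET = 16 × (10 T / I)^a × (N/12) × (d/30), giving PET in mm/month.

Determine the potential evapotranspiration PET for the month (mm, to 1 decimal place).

10T/I = 10 × 24.1 / 58.5 = 4.1197
(10T/I)^a = 4.1197^1.412 = 7.3823
Uncorrected PET = 16 × 7.3823 = 118.117 mm
Correction = (N/12)(d/30) = (11.2/12)(28/30) = 0.8711
PET = 118.117 × 0.8711 = 102.892 mm/month

102.9 mm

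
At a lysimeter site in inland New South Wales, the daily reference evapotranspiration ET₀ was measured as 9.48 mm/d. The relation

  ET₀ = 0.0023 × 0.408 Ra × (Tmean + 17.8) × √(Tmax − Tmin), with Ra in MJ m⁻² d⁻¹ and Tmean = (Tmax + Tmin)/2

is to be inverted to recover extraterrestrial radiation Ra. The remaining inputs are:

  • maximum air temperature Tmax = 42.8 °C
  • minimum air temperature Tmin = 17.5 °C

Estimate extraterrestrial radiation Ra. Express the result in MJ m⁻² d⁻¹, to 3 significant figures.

Tmean = (42.8+17.5)/2 = 30.15 °C; ΔT = 25.3
Ra = ET₀ / [0.0023 × 0.408 × (Tmean+17.8) × √ΔT]
   = 9.48 / (0.0023 × 0.408 × 47.95 × 5.0299) = 41.886 MJ m⁻² d⁻¹

41.9 MJ m⁻² d⁻¹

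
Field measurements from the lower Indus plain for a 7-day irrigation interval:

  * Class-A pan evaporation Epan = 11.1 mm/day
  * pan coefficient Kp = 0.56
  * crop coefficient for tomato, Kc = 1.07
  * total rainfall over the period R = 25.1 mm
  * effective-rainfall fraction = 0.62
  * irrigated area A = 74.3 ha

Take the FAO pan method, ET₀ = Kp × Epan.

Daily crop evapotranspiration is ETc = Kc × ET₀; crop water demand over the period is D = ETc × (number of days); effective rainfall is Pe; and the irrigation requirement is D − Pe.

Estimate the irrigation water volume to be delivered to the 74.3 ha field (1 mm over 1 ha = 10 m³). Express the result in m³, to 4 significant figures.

ET₀ = 0.56 × 11.1 = 6.2160 mm/d
ETc = Kc × ET₀ = 1.07 × 6.2160 = 6.6511 mm/d
Crop demand D = ETc × 7 d = 6.6511 × 7 = 46.558 mm
Pe = 0.62 × 25.1 = 15.562 mm
D − Pe = 46.558 − 15.562 = 30.996 mm
Volume = 30.996 mm × 74.3 ha × 10 = 23030.0 m³

23030 m³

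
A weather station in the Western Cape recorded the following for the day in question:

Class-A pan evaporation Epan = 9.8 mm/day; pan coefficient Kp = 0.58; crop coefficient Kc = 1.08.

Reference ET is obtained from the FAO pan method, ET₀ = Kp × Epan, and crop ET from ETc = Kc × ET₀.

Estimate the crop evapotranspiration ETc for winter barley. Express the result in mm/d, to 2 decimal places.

ET₀ = 0.58 × 9.8 = 5.6840 mm/d
ETc = Kc × ET₀ = 1.08 × 5.6840 = 6.1387 mm/d

6.14 mm/d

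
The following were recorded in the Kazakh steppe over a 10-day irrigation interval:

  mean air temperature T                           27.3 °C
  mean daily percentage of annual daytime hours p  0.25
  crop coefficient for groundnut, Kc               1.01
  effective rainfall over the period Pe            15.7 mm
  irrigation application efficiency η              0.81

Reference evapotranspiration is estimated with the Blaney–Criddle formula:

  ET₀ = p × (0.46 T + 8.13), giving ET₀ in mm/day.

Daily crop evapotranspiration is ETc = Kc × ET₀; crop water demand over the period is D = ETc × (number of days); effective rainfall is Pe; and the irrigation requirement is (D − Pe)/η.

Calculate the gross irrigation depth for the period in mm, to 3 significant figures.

45.1 mm

ET₀ = 0.25 × (0.46 × 27.3 + 8.13) = 0.25 × 20.688 = 5.1720 mm/d
ETc = Kc × ET₀ = 1.01 × 5.1720 = 5.2237 mm/d
Crop demand D = ETc × 10 d = 5.2237 × 10 = 52.237 mm
D − Pe = 52.237 − 15.7 = 36.537 mm
Gross irrigation = 36.537 / 0.81 = 45.107 mm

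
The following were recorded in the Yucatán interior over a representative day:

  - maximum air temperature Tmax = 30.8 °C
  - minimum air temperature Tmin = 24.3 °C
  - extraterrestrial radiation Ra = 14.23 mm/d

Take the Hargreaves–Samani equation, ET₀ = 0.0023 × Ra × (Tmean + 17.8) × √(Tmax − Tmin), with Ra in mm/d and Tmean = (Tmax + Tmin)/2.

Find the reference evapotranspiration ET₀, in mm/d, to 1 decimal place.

3.8 mm/d

Tmean = (30.8 + 24.3)/2 = 27.55 °C
ET₀ = 0.0023 × 14.23 × (27.55 + 17.8) × √6.5 = 0.0023 × 14.23 × 45.35 × 2.5495 = 3.7841 mm/d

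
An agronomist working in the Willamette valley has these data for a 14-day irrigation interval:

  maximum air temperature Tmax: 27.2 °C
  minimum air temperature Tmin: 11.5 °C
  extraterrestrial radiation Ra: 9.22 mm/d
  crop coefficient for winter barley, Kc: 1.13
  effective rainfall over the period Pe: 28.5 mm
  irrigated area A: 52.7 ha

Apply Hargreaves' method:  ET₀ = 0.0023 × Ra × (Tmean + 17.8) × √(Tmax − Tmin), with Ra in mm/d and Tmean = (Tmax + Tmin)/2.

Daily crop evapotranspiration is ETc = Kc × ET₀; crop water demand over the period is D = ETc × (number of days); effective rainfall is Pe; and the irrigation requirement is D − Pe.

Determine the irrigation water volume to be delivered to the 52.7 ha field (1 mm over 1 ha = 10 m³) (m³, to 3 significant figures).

11000 m³

Tmean = (27.2 + 11.5)/2 = 19.35 °C
ET₀ = 0.0023 × 9.22 × (19.35 + 17.8) × √15.7 = 0.0023 × 9.22 × 37.15 × 3.9623 = 3.1215 mm/d
ETc = Kc × ET₀ = 1.13 × 3.1215 = 3.5273 mm/d
Crop demand D = ETc × 14 d = 3.5273 × 14 = 49.382 mm
D − Pe = 49.382 − 28.5 = 20.882 mm
Volume = 20.882 mm × 52.7 ha × 10 = 11004.8 m³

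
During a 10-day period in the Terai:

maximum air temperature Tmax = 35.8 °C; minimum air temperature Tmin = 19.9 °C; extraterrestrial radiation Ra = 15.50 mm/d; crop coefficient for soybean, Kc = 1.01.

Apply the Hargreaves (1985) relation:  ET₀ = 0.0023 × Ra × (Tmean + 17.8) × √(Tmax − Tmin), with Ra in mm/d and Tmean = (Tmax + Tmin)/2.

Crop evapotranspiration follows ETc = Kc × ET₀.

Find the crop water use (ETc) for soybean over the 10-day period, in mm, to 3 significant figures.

65.5 mm

Tmean = (35.8 + 19.9)/2 = 27.85 °C
ET₀ = 0.0023 × 15.50 × (27.85 + 17.8) × √15.9 = 0.0023 × 15.50 × 45.65 × 3.9875 = 6.4893 mm/d
ETc = Kc × ET₀ = 1.01 × 6.4893 = 6.5542 mm/d
Over 10 days: 6.5542 × 10 = 65.542 mm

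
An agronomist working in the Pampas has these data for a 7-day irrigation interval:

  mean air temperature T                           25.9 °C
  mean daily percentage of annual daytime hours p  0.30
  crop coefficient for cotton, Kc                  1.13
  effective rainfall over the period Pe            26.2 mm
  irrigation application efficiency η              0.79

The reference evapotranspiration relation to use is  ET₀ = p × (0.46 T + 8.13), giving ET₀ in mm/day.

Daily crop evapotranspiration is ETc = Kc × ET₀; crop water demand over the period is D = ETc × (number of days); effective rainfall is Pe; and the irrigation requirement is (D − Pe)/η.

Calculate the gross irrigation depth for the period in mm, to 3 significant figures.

ET₀ = 0.30 × (0.46 × 25.9 + 8.13) = 0.30 × 20.044 = 6.0132 mm/d
ETc = Kc × ET₀ = 1.13 × 6.0132 = 6.7949 mm/d
Crop demand D = ETc × 7 d = 6.7949 × 7 = 47.564 mm
D − Pe = 47.564 − 26.2 = 21.364 mm
Gross irrigation = 21.364 / 0.79 = 27.043 mm

27.0 mm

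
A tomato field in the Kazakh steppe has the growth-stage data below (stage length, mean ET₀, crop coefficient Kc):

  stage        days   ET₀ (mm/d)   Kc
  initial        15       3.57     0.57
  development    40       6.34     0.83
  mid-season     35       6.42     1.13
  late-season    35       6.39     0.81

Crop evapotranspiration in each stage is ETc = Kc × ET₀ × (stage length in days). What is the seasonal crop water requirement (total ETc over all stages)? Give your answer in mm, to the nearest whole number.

initial: 0.57 × 3.57 × 15 = 30.52 mm
development: 0.83 × 6.34 × 40 = 210.49 mm
mid-season: 1.13 × 6.42 × 35 = 253.91 mm
late-season: 0.81 × 6.39 × 35 = 181.16 mm
Seasonal total = 676.08 mm

676 mm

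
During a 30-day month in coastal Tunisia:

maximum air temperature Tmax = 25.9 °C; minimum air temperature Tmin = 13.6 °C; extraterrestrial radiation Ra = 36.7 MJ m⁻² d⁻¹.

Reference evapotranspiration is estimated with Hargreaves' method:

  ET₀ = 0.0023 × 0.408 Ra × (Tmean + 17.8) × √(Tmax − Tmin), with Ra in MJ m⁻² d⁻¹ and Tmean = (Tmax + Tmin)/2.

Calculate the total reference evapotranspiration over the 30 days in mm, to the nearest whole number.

Tmean = (25.9 + 13.6)/2 = 19.75 °C
0.408 Ra = 0.408 × 36.7 = 14.9736 mm/d equivalent
ET₀ = 0.0023 × 14.9736 × (19.75 + 17.8) × √12.3 = 0.0023 × 14.9736 × 37.55 × 3.5071 = 4.5354 mm/d
Over 30 days: 4.5354 × 30 = 136.062 mm

136 mm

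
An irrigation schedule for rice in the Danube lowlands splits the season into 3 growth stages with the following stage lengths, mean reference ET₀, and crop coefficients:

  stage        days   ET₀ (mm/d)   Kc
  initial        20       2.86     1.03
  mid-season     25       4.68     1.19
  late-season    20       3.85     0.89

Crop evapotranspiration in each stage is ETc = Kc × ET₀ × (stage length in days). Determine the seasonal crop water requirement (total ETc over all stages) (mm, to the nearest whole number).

267 mm

initial: 1.03 × 2.86 × 20 = 58.92 mm
mid-season: 1.19 × 4.68 × 25 = 139.23 mm
late-season: 0.89 × 3.85 × 20 = 68.53 mm
Seasonal total = 266.68 mm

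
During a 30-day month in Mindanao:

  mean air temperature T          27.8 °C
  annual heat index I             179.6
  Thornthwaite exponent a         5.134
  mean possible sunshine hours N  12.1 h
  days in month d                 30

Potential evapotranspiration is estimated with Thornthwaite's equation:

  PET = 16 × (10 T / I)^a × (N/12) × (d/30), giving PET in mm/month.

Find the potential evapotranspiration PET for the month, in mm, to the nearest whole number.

10T/I = 10 × 27.8 / 179.6 = 1.5479
(10T/I)^a = 1.5479^5.134 = 9.4219
Uncorrected PET = 16 × 9.4219 = 150.750 mm
Correction = (N/12)(d/30) = (12.1/12)(30/30) = 1.0083
PET = 150.750 × 1.0083 = 152.001 mm/month

152 mm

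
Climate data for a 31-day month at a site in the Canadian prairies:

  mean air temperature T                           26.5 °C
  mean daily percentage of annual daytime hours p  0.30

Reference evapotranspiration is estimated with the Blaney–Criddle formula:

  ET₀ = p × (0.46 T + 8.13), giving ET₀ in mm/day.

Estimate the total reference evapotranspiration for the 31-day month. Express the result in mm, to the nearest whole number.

ET₀ = 0.30 × (0.46 × 26.5 + 8.13) = 0.30 × 20.320 = 6.0960 mm/d
Monthly total = 6.0960 × 31 = 188.976 mm

189 mm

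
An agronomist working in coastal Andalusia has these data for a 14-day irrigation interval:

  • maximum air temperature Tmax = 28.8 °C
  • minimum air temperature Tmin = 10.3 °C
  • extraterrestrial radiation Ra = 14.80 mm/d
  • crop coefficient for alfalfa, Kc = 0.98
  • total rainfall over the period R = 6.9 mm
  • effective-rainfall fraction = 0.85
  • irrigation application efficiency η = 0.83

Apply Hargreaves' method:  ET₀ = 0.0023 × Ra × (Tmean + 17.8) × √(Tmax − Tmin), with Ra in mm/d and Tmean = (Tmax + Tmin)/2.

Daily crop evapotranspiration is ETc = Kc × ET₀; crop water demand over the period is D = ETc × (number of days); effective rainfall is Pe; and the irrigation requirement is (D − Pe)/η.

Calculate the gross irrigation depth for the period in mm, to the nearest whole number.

83 mm

Tmean = (28.8 + 10.3)/2 = 19.55 °C
ET₀ = 0.0023 × 14.80 × (19.55 + 17.8) × √18.5 = 0.0023 × 14.80 × 37.35 × 4.3012 = 5.4685 mm/d
ETc = Kc × ET₀ = 0.98 × 5.4685 = 5.3591 mm/d
Crop demand D = ETc × 14 d = 5.3591 × 14 = 75.027 mm
Pe = 0.85 × 6.9 = 5.865 mm
D − Pe = 75.027 − 5.865 = 69.162 mm
Gross irrigation = 69.162 / 0.83 = 83.328 mm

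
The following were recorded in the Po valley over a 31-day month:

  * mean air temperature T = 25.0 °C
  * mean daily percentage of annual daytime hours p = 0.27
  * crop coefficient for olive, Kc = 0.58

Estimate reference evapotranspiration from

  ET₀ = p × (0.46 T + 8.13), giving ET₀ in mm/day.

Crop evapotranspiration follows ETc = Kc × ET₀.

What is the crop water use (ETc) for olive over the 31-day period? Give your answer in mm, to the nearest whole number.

95 mm

ET₀ = 0.27 × (0.46 × 25.0 + 8.13) = 0.27 × 19.630 = 5.3001 mm/d
ETc = Kc × ET₀ = 0.58 × 5.3001 = 3.0741 mm/d
Over 31 days: 3.0741 × 31 = 95.297 mm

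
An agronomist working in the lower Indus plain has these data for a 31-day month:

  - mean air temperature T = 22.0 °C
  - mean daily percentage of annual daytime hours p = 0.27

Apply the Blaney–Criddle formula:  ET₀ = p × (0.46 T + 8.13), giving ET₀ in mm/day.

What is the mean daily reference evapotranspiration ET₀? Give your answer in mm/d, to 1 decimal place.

ET₀ = 0.27 × (0.46 × 22.0 + 8.13) = 0.27 × 18.250 = 4.9275 mm/d

4.9 mm/d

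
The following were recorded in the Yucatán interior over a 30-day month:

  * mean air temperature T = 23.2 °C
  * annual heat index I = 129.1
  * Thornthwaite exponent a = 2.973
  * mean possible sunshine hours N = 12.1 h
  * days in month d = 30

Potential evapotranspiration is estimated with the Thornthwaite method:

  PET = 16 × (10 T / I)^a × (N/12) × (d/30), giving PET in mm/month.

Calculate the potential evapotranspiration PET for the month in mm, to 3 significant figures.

10T/I = 10 × 23.2 / 129.1 = 1.7971
(10T/I)^a = 1.7971^2.973 = 5.7127
Uncorrected PET = 16 × 5.7127 = 91.403 mm
Correction = (N/12)(d/30) = (12.1/12)(30/30) = 1.0083
PET = 91.403 × 1.0083 = 92.162 mm/month

92.2 mm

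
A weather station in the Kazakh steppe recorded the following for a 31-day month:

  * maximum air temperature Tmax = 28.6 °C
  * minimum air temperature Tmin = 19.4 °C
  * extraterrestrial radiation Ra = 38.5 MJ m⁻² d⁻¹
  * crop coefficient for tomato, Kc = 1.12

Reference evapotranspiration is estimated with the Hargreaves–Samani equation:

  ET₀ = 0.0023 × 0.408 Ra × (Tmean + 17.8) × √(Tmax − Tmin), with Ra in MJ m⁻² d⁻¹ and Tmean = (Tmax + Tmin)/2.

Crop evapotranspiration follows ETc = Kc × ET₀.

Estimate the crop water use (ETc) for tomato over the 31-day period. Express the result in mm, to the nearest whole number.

Tmean = (28.6 + 19.4)/2 = 24.00 °C
0.408 Ra = 0.408 × 38.5 = 15.7080 mm/d equivalent
ET₀ = 0.0023 × 15.7080 × (24.00 + 17.8) × √9.2 = 0.0023 × 15.7080 × 41.80 × 3.0332 = 4.5806 mm/d
ETc = Kc × ET₀ = 1.12 × 4.5806 = 5.1303 mm/d
Over 31 days: 5.1303 × 31 = 159.039 mm

159 mm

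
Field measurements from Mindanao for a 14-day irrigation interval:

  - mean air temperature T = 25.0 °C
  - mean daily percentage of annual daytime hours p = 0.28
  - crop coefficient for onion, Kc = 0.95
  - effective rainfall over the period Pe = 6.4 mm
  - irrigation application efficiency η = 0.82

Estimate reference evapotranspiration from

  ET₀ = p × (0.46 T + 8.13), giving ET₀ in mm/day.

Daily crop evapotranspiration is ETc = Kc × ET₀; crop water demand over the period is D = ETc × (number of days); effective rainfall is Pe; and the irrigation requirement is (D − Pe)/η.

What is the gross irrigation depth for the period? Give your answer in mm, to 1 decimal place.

ET₀ = 0.28 × (0.46 × 25.0 + 8.13) = 0.28 × 19.630 = 5.4964 mm/d
ETc = Kc × ET₀ = 0.95 × 5.4964 = 5.2216 mm/d
Crop demand D = ETc × 14 d = 5.2216 × 14 = 73.102 mm
D − Pe = 73.102 − 6.4 = 66.702 mm
Gross irrigation = 66.702 / 0.82 = 81.344 mm

81.3 mm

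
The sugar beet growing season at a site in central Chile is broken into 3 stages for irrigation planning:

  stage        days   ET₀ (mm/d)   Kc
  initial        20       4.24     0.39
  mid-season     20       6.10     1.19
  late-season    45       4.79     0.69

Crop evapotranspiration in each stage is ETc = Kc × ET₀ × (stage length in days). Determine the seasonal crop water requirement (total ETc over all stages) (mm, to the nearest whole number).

327 mm

initial: 0.39 × 4.24 × 20 = 33.07 mm
mid-season: 1.19 × 6.10 × 20 = 145.18 mm
late-season: 0.69 × 4.79 × 45 = 148.73 mm
Seasonal total = 326.98 mm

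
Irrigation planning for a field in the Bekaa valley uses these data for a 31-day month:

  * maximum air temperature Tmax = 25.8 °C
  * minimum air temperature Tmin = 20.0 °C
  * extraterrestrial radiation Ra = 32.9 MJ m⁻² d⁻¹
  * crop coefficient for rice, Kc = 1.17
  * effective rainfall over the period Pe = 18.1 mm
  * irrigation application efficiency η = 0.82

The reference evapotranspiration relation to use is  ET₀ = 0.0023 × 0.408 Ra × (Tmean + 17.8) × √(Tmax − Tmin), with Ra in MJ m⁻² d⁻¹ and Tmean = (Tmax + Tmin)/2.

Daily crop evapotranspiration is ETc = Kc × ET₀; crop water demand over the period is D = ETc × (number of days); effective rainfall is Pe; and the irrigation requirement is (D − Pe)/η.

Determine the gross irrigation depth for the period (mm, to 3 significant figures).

112 mm

Tmean = (25.8 + 20.0)/2 = 22.90 °C
0.408 Ra = 0.408 × 32.9 = 13.4232 mm/d equivalent
ET₀ = 0.0023 × 13.4232 × (22.90 + 17.8) × √5.8 = 0.0023 × 13.4232 × 40.70 × 2.4083 = 3.0261 mm/d
ETc = Kc × ET₀ = 1.17 × 3.0261 = 3.5405 mm/d
Crop demand D = ETc × 31 d = 3.5405 × 31 = 109.756 mm
D − Pe = 109.756 − 18.1 = 91.656 mm
Gross irrigation = 91.656 / 0.82 = 111.776 mm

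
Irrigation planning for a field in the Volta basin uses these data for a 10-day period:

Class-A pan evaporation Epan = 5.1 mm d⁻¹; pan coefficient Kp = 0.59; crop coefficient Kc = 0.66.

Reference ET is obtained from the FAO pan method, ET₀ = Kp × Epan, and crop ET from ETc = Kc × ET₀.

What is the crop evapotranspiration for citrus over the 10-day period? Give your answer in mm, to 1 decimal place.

19.9 mm

ET₀ = 0.59 × 5.1 = 3.0090 mm/d
ETc = Kc × ET₀ = 0.66 × 3.0090 = 1.9859 mm/d
Over 10 days: 1.9859 × 10 = 19.859 mm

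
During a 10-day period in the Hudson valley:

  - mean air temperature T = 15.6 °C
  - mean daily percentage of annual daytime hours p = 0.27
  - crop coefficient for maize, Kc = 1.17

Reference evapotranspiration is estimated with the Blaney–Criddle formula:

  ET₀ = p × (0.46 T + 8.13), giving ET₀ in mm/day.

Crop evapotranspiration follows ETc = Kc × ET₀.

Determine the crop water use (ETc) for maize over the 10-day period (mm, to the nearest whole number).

48 mm

ET₀ = 0.27 × (0.46 × 15.6 + 8.13) = 0.27 × 15.306 = 4.1326 mm/d
ETc = Kc × ET₀ = 1.17 × 4.1326 = 4.8351 mm/d
Over 10 days: 4.8351 × 10 = 48.351 mm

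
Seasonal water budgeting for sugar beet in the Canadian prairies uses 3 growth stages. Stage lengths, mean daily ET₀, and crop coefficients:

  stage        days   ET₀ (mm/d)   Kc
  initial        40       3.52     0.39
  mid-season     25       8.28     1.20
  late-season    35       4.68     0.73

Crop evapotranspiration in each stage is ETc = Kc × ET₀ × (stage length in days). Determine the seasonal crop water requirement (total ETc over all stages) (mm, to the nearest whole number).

initial: 0.39 × 3.52 × 40 = 54.91 mm
mid-season: 1.20 × 8.28 × 25 = 248.40 mm
late-season: 0.73 × 4.68 × 35 = 119.57 mm
Seasonal total = 422.88 mm

423 mm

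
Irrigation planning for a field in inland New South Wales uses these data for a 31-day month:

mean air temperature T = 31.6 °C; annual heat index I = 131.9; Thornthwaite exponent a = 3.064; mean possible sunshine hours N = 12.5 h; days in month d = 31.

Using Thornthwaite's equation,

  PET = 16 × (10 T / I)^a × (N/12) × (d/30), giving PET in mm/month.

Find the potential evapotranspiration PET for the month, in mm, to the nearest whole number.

10T/I = 10 × 31.6 / 131.9 = 2.3958
(10T/I)^a = 2.3958^3.064 = 14.5424
Uncorrected PET = 16 × 14.5424 = 232.678 mm
Correction = (N/12)(d/30) = (12.5/12)(31/30) = 1.0764
PET = 232.678 × 1.0764 = 250.455 mm/month

250 mm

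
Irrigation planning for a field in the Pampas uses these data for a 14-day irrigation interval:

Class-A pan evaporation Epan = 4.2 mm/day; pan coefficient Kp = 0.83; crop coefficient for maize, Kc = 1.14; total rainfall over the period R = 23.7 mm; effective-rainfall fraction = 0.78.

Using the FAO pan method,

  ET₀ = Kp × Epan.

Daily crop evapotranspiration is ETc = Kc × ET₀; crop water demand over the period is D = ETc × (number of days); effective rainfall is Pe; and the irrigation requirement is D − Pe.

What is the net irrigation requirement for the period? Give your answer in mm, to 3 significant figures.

37.2 mm

ET₀ = 0.83 × 4.2 = 3.4860 mm/d
ETc = Kc × ET₀ = 1.14 × 3.4860 = 3.9740 mm/d
Crop demand D = ETc × 14 d = 3.9740 × 14 = 55.636 mm
Pe = 0.78 × 23.7 = 18.486 mm
D − Pe = 55.636 − 18.486 = 37.150 mm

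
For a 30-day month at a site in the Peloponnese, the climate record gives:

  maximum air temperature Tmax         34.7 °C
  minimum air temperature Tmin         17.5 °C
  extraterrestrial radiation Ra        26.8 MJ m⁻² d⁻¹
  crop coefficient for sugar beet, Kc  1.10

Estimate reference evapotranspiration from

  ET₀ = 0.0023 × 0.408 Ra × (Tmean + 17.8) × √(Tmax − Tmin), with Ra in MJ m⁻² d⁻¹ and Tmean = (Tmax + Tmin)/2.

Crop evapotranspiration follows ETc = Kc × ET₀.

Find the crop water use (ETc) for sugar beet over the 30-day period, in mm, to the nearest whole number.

151 mm

Tmean = (34.7 + 17.5)/2 = 26.10 °C
0.408 Ra = 0.408 × 26.8 = 10.9344 mm/d equivalent
ET₀ = 0.0023 × 10.9344 × (26.10 + 17.8) × √17.2 = 0.0023 × 10.9344 × 43.90 × 4.1473 = 4.5788 mm/d
ETc = Kc × ET₀ = 1.10 × 4.5788 = 5.0367 mm/d
Over 30 days: 5.0367 × 30 = 151.101 mm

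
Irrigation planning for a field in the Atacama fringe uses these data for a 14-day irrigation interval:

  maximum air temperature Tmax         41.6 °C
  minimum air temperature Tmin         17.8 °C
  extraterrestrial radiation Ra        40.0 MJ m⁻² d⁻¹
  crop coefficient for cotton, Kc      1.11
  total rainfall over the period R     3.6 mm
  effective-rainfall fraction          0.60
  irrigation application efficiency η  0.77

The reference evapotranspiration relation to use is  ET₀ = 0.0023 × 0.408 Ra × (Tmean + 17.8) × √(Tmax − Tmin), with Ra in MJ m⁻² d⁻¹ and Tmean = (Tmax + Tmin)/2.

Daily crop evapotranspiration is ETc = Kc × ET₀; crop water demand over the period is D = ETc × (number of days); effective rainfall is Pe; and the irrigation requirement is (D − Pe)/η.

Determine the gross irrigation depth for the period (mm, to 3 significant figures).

173 mm

Tmean = (41.6 + 17.8)/2 = 29.70 °C
0.408 Ra = 0.408 × 40.0 = 16.3200 mm/d equivalent
ET₀ = 0.0023 × 16.3200 × (29.70 + 17.8) × √23.8 = 0.0023 × 16.3200 × 47.50 × 4.8785 = 8.6982 mm/d
ETc = Kc × ET₀ = 1.11 × 8.6982 = 9.6550 mm/d
Crop demand D = ETc × 14 d = 9.6550 × 14 = 135.170 mm
Pe = 0.60 × 3.6 = 2.160 mm
D − Pe = 135.170 − 2.160 = 133.010 mm
Gross irrigation = 133.010 / 0.77 = 172.740 mm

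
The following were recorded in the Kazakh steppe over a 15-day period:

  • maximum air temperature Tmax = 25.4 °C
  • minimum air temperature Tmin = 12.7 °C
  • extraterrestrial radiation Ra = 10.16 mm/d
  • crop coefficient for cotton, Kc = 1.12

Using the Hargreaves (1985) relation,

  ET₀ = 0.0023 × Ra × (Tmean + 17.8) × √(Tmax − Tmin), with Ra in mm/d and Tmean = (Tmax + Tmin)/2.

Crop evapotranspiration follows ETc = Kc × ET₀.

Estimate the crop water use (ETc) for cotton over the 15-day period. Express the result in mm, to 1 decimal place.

51.6 mm

Tmean = (25.4 + 12.7)/2 = 19.05 °C
ET₀ = 0.0023 × 10.16 × (19.05 + 17.8) × √12.7 = 0.0023 × 10.16 × 36.85 × 3.5637 = 3.0687 mm/d
ETc = Kc × ET₀ = 1.12 × 3.0687 = 3.4369 mm/d
Over 15 days: 3.4369 × 15 = 51.554 mm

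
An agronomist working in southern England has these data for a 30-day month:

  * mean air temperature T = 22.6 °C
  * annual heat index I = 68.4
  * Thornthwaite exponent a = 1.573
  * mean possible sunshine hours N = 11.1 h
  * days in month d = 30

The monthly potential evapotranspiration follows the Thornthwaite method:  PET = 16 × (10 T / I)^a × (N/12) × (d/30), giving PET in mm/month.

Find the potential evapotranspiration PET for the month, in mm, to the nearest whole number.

97 mm

10T/I = 10 × 22.6 / 68.4 = 3.3041
(10T/I)^a = 3.3041^1.573 = 6.5535
Uncorrected PET = 16 × 6.5535 = 104.856 mm
Correction = (N/12)(d/30) = (11.1/12)(30/30) = 0.9250
PET = 104.856 × 0.9250 = 96.992 mm/month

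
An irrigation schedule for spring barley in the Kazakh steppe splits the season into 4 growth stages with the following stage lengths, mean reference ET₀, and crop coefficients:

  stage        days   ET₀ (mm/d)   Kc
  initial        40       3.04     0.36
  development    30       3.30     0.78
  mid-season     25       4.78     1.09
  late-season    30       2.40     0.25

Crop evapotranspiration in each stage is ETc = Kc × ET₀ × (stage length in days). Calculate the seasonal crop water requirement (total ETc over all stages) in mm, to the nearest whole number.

initial: 0.36 × 3.04 × 40 = 43.78 mm
development: 0.78 × 3.30 × 30 = 77.22 mm
mid-season: 1.09 × 4.78 × 25 = 130.26 mm
late-season: 0.25 × 2.40 × 30 = 18.00 mm
Seasonal total = 269.26 mm

269 mm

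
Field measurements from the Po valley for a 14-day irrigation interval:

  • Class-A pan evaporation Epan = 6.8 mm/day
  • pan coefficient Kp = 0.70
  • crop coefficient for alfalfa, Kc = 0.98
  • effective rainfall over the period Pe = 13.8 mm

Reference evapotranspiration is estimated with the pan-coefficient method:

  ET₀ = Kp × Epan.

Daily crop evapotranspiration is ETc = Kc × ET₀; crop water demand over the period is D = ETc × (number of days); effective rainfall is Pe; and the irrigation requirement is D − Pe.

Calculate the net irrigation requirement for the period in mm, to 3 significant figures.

ET₀ = 0.70 × 6.8 = 4.7600 mm/d
ETc = Kc × ET₀ = 0.98 × 4.7600 = 4.6648 mm/d
Crop demand D = ETc × 14 d = 4.6648 × 14 = 65.307 mm
D − Pe = 65.307 − 13.8 = 51.507 mm

51.5 mm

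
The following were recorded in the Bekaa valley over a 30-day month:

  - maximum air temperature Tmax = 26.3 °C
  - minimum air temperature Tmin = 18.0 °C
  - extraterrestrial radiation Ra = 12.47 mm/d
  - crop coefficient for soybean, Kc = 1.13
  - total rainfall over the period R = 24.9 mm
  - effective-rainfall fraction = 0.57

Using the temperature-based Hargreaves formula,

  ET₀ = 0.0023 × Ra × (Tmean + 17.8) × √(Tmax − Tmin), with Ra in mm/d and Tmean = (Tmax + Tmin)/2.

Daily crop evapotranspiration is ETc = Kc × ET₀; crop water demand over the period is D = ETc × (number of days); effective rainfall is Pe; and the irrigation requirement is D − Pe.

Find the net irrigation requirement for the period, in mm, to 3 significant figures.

97.7 mm

Tmean = (26.3 + 18.0)/2 = 22.15 °C
ET₀ = 0.0023 × 12.47 × (22.15 + 17.8) × √8.3 = 0.0023 × 12.47 × 39.95 × 2.8810 = 3.3011 mm/d
ETc = Kc × ET₀ = 1.13 × 3.3011 = 3.7302 mm/d
Crop demand D = ETc × 30 d = 3.7302 × 30 = 111.906 mm
Pe = 0.57 × 24.9 = 14.193 mm
D − Pe = 111.906 − 14.193 = 97.713 mm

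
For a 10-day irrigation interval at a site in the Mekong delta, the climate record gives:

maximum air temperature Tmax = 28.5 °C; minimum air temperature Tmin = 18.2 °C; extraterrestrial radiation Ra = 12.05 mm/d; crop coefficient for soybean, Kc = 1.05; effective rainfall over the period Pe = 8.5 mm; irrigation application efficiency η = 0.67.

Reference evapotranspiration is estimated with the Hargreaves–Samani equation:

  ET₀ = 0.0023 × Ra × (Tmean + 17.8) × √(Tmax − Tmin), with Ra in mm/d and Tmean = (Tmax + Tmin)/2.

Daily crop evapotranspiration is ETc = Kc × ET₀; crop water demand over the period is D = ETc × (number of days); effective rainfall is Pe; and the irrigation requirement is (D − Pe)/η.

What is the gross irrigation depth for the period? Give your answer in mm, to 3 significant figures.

44.7 mm

Tmean = (28.5 + 18.2)/2 = 23.35 °C
ET₀ = 0.0023 × 12.05 × (23.35 + 17.8) × √10.3 = 0.0023 × 12.05 × 41.15 × 3.2094 = 3.6602 mm/d
ETc = Kc × ET₀ = 1.05 × 3.6602 = 3.8432 mm/d
Crop demand D = ETc × 10 d = 3.8432 × 10 = 38.432 mm
D − Pe = 38.432 − 8.5 = 29.932 mm
Gross irrigation = 29.932 / 0.67 = 44.675 mm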